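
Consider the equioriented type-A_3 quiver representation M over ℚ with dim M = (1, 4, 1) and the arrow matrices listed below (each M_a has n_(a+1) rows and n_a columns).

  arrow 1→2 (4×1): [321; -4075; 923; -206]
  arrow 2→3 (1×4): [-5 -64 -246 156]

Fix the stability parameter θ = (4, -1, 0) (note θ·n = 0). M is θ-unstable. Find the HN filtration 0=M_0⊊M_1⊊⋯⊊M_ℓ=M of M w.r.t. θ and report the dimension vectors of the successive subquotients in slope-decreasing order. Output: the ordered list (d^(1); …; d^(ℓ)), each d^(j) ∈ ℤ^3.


Barcode: M ≅ I[1,3], I[2,2]^3. HN layers by μ_θ (2 steps, strictly decreasing):
  μ^(1)=1; μ^(2)=-1

((1, 1, 1); (0, 3, 0))


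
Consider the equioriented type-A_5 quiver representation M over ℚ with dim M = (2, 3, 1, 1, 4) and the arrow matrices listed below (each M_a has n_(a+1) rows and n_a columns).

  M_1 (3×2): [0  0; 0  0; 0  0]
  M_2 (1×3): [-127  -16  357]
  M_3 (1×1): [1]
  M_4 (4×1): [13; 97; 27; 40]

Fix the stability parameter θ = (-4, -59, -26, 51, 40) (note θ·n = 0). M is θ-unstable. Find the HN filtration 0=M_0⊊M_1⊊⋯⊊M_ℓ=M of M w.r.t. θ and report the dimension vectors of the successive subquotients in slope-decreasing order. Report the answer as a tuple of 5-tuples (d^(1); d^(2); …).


Via rank(M_{q-1}∘⋯∘M_p): M ≅ I[1,1]^2, I[2,2]^2, I[2,5], I[5,5]^3.
μ_θ-semistable layers: μ^(1)=91/2; μ^(2)=40; μ^(3)=-4; μ^(4)=-26; μ^(5)=-59

((0, 0, 0, 1, 1); (0, 0, 0, 0, 3); (2, 0, 0, 0, 0); (0, 0, 1, 0, 0); (0, 3, 0, 0, 0))


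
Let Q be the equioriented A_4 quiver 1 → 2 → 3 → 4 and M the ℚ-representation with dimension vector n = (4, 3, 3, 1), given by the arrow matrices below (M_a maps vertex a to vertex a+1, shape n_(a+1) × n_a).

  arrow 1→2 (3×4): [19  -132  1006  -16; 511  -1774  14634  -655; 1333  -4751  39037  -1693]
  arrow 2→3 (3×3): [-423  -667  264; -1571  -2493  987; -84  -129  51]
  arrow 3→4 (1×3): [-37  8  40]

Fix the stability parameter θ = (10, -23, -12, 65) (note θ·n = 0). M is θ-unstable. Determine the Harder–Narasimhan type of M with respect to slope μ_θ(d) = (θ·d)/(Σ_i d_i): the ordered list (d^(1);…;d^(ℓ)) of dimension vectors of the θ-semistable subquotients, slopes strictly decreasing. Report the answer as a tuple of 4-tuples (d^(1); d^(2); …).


Via rank(M_{q-1}∘⋯∘M_p): M ≅ I[1,1], I[1,3]^2, I[1,4].
μ_θ-semistable layers: μ^(1)=65; μ^(2)=10; μ^(3)=-25/3

((0, 0, 0, 1); (1, 0, 0, 0); (3, 3, 3, 0))


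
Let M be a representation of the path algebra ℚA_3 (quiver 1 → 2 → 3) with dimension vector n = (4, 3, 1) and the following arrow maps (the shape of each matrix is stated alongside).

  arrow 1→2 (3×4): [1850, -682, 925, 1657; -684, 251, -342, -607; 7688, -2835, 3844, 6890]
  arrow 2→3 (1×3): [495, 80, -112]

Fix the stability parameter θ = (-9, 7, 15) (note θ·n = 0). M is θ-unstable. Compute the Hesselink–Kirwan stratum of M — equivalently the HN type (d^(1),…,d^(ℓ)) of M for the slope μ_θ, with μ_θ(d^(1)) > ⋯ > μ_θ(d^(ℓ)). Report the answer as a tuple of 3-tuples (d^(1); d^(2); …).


Interval decomposition of M: I[1,1], I[1,2]^2, I[1,3].
HN type (ℓ=3): μ^(1)=15; μ^(2)=7; μ^(3)=-9

((0, 0, 1); (0, 3, 0); (4, 0, 0))


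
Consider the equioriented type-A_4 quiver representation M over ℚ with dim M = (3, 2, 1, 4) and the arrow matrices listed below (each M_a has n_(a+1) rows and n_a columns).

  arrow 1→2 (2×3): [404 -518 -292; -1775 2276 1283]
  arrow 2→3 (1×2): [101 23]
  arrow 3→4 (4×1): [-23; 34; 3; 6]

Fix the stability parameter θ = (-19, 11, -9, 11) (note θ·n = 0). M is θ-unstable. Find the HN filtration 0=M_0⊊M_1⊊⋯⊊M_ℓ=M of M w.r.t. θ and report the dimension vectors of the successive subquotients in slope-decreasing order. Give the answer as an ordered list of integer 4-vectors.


Via rank(M_{q-1}∘⋯∘M_p): M ≅ I[1,1], I[1,2], I[1,4], I[4,4]^3.
μ_θ-semistable layers: μ^(1)=11; μ^(2)=1; μ^(3)=-19

((0, 1, 0, 4); (0, 1, 1, 0); (3, 0, 0, 0))


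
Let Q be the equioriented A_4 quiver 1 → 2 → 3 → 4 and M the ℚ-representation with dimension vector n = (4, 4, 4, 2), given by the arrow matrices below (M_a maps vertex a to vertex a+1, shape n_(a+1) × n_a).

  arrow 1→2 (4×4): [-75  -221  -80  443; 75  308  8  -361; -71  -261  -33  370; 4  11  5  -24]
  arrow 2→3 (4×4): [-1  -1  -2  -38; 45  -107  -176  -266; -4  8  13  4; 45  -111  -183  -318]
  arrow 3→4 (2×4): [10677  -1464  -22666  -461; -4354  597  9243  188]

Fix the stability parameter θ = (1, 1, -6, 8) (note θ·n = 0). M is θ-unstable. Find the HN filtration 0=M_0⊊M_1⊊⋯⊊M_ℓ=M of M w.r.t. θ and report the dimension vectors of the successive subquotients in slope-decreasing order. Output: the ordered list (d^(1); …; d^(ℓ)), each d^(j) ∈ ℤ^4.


Interval decomposition of M: I[1,2]^2, I[1,4]^2, I[3,3]^2.
HN type (ℓ=4): μ^(1)=8; μ^(2)=1; μ^(3)=-4/3; μ^(4)=-6

((0, 0, 0, 2); (2, 2, 0, 0); (2, 2, 2, 0); (0, 0, 2, 0))


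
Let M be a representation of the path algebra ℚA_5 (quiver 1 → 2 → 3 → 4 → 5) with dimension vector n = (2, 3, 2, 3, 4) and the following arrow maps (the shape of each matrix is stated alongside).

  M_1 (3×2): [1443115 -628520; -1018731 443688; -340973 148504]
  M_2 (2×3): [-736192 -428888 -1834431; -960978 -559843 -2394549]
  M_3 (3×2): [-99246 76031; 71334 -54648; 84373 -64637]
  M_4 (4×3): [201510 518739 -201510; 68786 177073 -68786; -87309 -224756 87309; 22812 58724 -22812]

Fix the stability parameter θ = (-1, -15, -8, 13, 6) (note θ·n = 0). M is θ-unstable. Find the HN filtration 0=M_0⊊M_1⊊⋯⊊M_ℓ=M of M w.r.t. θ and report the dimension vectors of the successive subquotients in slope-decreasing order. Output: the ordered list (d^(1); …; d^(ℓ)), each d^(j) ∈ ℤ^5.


Via rank(M_{q-1}∘⋯∘M_p): M ≅ I[1,1], I[1,5], I[2,2], I[2,4], I[4,5], I[5,5]^2.
μ_θ-semistable layers: μ^(1)=13; μ^(2)=19/2; μ^(3)=6; μ^(4)=-1; μ^(5)=-8; μ^(6)=-15

((0, 0, 0, 1, 0); (0, 0, 0, 2, 2); (0, 0, 0, 0, 2); (1, 0, 0, 0, 0); (1, 1, 2, 0, 0); (0, 2, 0, 0, 0))


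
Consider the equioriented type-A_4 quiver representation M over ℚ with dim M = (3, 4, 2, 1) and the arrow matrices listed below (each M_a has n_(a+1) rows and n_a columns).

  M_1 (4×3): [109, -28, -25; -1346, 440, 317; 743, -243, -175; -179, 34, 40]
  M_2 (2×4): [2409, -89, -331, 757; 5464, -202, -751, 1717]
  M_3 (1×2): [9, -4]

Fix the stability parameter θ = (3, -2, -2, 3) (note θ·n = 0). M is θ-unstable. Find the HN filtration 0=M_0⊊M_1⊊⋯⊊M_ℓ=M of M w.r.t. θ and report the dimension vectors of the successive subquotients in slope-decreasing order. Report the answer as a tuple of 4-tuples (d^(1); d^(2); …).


Barcode: M ≅ I[1,2], I[1,3], I[1,4], I[2,2]. HN layers by μ_θ (4 steps, strictly decreasing):
  μ^(1)=3; μ^(2)=1/2; μ^(3)=-1/3; μ^(4)=-2

((0, 0, 0, 1); (1, 1, 0, 0); (2, 2, 2, 0); (0, 1, 0, 0))


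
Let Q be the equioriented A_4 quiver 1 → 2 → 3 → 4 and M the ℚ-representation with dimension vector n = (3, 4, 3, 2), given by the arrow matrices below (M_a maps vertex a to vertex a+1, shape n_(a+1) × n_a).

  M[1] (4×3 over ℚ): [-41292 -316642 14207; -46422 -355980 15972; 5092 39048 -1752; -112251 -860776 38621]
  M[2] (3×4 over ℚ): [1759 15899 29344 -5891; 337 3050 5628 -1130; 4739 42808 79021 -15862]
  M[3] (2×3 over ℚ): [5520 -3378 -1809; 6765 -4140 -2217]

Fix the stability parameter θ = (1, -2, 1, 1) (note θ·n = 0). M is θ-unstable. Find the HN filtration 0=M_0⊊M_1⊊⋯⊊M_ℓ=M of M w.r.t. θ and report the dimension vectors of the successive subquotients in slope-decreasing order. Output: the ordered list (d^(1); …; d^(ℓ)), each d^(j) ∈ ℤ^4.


Interval decomposition of M: I[1,1], I[1,4]^2, I[2,2], I[2,3].
HN type (ℓ=3): μ^(1)=1; μ^(2)=-1/2; μ^(3)=-2

((1, 0, 3, 2); (2, 2, 0, 0); (0, 2, 0, 0))


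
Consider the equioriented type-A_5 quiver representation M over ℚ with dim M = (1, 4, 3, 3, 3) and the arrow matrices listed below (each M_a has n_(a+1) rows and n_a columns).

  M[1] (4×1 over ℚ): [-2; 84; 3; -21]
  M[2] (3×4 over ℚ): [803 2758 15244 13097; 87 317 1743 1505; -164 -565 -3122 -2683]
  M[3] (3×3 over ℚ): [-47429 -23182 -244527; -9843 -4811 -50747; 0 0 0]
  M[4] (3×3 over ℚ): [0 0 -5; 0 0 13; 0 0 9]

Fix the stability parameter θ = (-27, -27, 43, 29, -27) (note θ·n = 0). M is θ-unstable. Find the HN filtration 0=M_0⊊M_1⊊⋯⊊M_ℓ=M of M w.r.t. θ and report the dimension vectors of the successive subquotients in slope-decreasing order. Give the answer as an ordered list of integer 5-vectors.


Via rank(M_{q-1}∘⋯∘M_p): M ≅ I[1,4], I[2,2], I[2,3], I[2,4], I[4,5], I[5,5]^2.
μ_θ-semistable layers: μ^(1)=43; μ^(2)=36; μ^(3)=1; μ^(4)=-27

((0, 0, 1, 0, 0); (0, 0, 2, 2, 0); (0, 0, 0, 1, 1); (1, 4, 0, 0, 2))


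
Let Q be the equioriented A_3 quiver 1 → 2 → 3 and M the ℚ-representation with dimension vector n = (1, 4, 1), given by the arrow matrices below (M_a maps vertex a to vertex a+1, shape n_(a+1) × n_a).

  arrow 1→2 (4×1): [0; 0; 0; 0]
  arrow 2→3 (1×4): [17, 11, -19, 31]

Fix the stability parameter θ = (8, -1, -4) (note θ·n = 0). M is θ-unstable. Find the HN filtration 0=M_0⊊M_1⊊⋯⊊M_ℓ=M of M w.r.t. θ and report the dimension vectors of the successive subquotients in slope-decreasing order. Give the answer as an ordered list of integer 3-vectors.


Interval decomposition of M: I[1,1], I[2,2]^3, I[2,3].
HN type (ℓ=3): μ^(1)=8; μ^(2)=-1; μ^(3)=-5/2

((1, 0, 0); (0, 3, 0); (0, 1, 1))


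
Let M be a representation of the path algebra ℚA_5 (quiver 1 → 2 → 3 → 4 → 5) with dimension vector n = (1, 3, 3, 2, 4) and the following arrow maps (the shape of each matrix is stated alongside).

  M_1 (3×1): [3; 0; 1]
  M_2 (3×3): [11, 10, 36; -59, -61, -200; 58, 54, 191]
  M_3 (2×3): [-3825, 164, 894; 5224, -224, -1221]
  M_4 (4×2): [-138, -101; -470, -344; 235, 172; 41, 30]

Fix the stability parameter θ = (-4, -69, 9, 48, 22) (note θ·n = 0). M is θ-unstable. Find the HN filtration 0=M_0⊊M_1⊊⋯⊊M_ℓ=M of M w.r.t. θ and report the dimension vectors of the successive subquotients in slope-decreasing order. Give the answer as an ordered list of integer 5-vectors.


Via rank(M_{q-1}∘⋯∘M_p): M ≅ I[1,5], I[2,3], I[2,5], I[5,5]^2.
μ_θ-semistable layers: μ^(1)=35; μ^(2)=22; μ^(3)=9; μ^(4)=-73/2; μ^(5)=-69

((0, 0, 0, 2, 2); (0, 0, 0, 0, 2); (0, 0, 3, 0, 0); (1, 1, 0, 0, 0); (0, 2, 0, 0, 0))


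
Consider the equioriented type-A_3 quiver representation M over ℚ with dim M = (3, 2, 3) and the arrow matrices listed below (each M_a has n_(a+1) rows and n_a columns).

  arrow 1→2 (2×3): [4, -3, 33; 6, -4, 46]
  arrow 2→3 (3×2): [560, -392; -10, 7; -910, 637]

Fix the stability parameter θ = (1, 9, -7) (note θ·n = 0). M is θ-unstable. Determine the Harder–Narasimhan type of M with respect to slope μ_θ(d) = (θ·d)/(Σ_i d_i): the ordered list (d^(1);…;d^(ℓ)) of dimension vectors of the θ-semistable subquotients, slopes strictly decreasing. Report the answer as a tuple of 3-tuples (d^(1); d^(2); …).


Barcode: M ≅ I[1,1], I[1,2], I[1,3], I[3,3]^2. HN layers by μ_θ (3 steps, strictly decreasing):
  μ^(1)=9; μ^(2)=1; μ^(3)=-7

((0, 1, 0); (3, 1, 1); (0, 0, 2))


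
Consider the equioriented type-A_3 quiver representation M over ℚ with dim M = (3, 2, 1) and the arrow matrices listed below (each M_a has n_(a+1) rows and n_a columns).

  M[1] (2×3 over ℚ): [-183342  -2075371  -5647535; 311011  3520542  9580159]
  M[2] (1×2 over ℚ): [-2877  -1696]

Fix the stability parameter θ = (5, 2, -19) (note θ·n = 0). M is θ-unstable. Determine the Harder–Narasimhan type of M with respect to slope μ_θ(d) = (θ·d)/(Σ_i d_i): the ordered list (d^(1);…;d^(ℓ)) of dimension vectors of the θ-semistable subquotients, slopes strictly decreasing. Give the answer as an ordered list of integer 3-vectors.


Interval decomposition of M: I[1,1], I[1,2], I[1,3].
HN type (ℓ=3): μ^(1)=5; μ^(2)=7/2; μ^(3)=-4

((1, 0, 0); (1, 1, 0); (1, 1, 1))


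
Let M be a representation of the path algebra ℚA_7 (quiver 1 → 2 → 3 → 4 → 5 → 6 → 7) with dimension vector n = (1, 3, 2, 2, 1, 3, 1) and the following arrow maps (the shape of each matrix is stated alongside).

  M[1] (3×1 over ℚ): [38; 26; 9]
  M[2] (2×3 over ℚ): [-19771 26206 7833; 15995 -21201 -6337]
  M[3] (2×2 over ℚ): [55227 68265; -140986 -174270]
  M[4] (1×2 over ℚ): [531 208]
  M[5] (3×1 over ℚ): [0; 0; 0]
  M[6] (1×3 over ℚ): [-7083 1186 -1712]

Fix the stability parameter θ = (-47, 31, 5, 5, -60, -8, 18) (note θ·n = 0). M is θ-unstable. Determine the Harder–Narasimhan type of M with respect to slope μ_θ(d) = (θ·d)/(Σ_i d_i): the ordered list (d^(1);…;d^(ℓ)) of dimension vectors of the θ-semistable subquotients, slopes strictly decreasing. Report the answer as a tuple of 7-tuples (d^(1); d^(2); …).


Interval decomposition of M: I[1,3], I[2,2], I[2,5], I[4,4], I[6,6]^2, I[6,7].
HN type (ℓ=6): μ^(1)=31; μ^(2)=18; μ^(3)=5; μ^(4)=-19/4; μ^(5)=-8; μ^(6)=-47

((0, 1, 0, 0, 0, 0, 0); (0, 1, 1, 0, 0, 0, 1); (0, 0, 0, 1, 0, 0, 0); (0, 1, 1, 1, 1, 0, 0); (0, 0, 0, 0, 0, 3, 0); (1, 0, 0, 0, 0, 0, 0))


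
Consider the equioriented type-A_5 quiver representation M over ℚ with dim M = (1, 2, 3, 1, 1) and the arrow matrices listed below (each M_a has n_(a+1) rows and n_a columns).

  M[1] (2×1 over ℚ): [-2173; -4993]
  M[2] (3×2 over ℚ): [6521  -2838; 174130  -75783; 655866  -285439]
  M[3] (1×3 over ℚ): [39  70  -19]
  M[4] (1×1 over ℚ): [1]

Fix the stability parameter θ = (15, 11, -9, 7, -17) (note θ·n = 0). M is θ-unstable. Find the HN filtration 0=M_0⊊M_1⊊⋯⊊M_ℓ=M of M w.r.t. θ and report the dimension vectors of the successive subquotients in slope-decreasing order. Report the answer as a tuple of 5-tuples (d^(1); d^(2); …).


Barcode: M ≅ I[1,5], I[2,3], I[3,3]. HN layers by μ_θ (3 steps, strictly decreasing):
  μ^(1)=7/5; μ^(2)=1; μ^(3)=-9

((1, 1, 1, 1, 1); (0, 1, 1, 0, 0); (0, 0, 1, 0, 0))


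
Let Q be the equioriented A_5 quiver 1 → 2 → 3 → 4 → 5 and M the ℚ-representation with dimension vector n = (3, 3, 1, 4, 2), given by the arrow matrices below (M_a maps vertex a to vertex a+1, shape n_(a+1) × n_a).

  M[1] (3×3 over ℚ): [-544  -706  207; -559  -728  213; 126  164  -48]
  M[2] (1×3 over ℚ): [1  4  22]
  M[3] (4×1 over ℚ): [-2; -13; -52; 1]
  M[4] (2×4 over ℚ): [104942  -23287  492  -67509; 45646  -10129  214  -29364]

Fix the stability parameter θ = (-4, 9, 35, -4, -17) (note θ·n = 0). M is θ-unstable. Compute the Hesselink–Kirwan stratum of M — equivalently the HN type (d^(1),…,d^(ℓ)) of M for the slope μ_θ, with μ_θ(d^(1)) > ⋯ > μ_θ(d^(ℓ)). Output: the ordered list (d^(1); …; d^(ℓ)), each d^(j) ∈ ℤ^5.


Barcode: M ≅ I[1,1], I[1,2], I[1,5], I[2,2], I[4,4]^2, I[4,5]. HN layers by μ_θ (4 steps, strictly decreasing):
  μ^(1)=9; μ^(2)=23/4; μ^(3)=-4; μ^(4)=-21/2

((0, 2, 0, 0, 0); (0, 1, 1, 1, 1); (3, 0, 0, 2, 0); (0, 0, 0, 1, 1))


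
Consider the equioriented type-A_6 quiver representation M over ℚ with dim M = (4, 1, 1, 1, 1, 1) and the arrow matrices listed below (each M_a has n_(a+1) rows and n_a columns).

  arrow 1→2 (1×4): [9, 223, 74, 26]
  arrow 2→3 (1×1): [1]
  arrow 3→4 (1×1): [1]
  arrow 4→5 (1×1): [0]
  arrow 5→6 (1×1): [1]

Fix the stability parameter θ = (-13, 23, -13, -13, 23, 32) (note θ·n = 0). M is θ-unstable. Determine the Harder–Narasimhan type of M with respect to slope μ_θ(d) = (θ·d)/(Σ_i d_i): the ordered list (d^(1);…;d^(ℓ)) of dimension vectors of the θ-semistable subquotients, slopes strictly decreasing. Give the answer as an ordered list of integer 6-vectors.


Barcode: M ≅ I[1,1]^3, I[1,4], I[5,6]. HN layers by μ_θ (4 steps, strictly decreasing):
  μ^(1)=32; μ^(2)=23; μ^(3)=-1; μ^(4)=-13

((0, 0, 0, 0, 0, 1); (0, 0, 0, 0, 1, 0); (0, 1, 1, 1, 0, 0); (4, 0, 0, 0, 0, 0))


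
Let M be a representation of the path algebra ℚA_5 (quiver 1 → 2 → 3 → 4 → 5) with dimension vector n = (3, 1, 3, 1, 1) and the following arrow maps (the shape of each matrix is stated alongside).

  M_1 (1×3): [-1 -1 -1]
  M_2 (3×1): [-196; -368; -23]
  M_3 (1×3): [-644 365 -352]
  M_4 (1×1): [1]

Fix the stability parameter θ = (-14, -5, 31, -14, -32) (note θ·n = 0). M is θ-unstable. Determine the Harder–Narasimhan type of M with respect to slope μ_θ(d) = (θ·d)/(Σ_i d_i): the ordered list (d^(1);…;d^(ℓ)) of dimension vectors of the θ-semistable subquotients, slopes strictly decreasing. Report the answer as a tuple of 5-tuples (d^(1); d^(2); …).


Barcode: M ≅ I[1,1]^2, I[1,3], I[3,3], I[3,5]. HN layers by μ_θ (3 steps, strictly decreasing):
  μ^(1)=31; μ^(2)=-5; μ^(3)=-14

((0, 0, 2, 0, 0); (0, 1, 1, 1, 1); (3, 0, 0, 0, 0))


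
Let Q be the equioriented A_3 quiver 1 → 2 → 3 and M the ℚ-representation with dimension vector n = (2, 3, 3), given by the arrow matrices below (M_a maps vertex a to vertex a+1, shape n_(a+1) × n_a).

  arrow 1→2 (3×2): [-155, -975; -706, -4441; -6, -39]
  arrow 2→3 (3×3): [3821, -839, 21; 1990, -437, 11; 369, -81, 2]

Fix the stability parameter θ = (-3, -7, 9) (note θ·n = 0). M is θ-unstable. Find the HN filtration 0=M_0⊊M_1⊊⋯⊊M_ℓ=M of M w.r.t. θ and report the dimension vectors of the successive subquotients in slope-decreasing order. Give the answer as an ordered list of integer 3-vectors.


Interval decomposition of M: I[1,3]^2, I[2,3].
HN type (ℓ=3): μ^(1)=9; μ^(2)=-5; μ^(3)=-7

((0, 0, 3); (2, 2, 0); (0, 1, 0))


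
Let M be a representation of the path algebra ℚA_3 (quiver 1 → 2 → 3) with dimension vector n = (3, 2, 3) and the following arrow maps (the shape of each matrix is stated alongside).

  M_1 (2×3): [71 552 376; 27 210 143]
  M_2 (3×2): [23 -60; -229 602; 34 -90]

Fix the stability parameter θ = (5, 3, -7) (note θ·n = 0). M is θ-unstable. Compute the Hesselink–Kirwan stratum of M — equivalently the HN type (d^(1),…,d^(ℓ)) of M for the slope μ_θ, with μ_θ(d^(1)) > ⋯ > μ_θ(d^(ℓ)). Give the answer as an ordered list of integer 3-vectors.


Via rank(M_{q-1}∘⋯∘M_p): M ≅ I[1,1], I[1,3]^2, I[3,3].
μ_θ-semistable layers: μ^(1)=5; μ^(2)=1/3; μ^(3)=-7

((1, 0, 0); (2, 2, 2); (0, 0, 1))


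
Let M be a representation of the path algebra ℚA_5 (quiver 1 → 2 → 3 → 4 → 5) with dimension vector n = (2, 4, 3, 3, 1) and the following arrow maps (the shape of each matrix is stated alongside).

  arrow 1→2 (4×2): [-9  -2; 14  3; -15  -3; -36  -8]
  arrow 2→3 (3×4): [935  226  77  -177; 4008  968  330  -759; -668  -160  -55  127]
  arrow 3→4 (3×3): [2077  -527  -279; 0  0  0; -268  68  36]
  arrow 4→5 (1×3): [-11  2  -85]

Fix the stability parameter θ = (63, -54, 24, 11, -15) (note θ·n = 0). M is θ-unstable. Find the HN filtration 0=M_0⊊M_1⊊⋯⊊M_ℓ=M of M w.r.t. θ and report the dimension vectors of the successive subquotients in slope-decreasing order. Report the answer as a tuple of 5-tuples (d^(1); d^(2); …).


Via rank(M_{q-1}∘⋯∘M_p): M ≅ I[1,3], I[1,5], I[2,2], I[2,3], I[4,4]^2.
μ_θ-semistable layers: μ^(1)=24; μ^(2)=11; μ^(3)=20/3; μ^(4)=9/2; μ^(5)=-54

((0, 0, 2, 0, 0); (0, 0, 0, 2, 0); (0, 0, 1, 1, 1); (2, 2, 0, 0, 0); (0, 2, 0, 0, 0))


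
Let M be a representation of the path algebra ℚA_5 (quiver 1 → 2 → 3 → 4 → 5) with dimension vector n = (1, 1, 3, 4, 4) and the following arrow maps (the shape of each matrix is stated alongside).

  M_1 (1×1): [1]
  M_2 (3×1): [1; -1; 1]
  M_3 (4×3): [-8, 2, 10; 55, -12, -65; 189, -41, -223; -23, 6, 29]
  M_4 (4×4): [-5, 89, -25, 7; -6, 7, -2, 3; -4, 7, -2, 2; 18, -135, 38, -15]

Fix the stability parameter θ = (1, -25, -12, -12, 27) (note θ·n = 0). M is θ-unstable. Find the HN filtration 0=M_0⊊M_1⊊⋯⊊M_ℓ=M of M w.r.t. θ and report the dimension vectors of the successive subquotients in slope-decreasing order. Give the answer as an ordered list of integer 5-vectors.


Barcode: M ≅ I[1,5], I[3,4], I[3,5], I[4,5], I[5,5]. HN layers by μ_θ (2 steps, strictly decreasing):
  μ^(1)=27; μ^(2)=-12

((0, 0, 0, 0, 4); (1, 1, 3, 4, 0))


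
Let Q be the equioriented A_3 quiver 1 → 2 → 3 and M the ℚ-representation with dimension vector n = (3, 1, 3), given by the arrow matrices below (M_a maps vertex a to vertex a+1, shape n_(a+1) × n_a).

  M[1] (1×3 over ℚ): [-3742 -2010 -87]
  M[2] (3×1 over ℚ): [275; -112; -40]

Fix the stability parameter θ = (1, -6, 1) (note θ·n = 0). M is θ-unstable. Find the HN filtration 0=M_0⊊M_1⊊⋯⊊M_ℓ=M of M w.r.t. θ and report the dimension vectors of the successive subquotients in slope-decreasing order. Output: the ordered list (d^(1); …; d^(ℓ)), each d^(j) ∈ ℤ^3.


Interval decomposition of M: I[1,1]^2, I[1,3], I[3,3]^2.
HN type (ℓ=2): μ^(1)=1; μ^(2)=-5/2

((2, 0, 3); (1, 1, 0))


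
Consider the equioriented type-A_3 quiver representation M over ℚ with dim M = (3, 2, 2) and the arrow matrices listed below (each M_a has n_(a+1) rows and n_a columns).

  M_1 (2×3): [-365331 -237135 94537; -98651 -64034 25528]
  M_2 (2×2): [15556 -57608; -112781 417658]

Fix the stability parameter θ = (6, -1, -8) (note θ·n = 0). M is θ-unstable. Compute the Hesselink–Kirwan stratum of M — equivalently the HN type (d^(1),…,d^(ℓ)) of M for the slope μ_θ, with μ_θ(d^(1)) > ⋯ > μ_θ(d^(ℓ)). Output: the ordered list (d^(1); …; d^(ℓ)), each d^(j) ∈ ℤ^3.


Via rank(M_{q-1}∘⋯∘M_p): M ≅ I[1,1], I[1,2], I[1,3], I[3,3].
μ_θ-semistable layers: μ^(1)=6; μ^(2)=5/2; μ^(3)=-1; μ^(4)=-8

((1, 0, 0); (1, 1, 0); (1, 1, 1); (0, 0, 1))


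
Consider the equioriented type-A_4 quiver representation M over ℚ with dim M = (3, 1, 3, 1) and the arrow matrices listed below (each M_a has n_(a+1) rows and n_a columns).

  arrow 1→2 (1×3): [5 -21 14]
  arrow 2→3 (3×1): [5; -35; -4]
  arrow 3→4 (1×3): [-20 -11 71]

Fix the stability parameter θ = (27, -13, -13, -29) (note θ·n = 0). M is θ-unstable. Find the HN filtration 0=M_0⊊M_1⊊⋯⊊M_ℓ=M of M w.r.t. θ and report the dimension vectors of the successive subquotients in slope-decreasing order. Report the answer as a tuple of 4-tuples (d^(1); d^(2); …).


Barcode: M ≅ I[1,1]^2, I[1,4], I[3,3]^2. HN layers by μ_θ (3 steps, strictly decreasing):
  μ^(1)=27; μ^(2)=-7; μ^(3)=-13

((2, 0, 0, 0); (1, 1, 1, 1); (0, 0, 2, 0))


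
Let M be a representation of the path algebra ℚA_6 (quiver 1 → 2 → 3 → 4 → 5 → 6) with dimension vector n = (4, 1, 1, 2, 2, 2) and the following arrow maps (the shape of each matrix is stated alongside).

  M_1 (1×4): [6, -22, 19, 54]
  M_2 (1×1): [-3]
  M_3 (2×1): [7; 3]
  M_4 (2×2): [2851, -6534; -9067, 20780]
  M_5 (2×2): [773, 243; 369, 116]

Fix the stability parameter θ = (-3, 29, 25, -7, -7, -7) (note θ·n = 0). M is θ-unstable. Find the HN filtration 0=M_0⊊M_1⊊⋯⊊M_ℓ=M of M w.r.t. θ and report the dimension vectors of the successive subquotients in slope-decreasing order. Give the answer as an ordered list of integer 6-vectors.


Via rank(M_{q-1}∘⋯∘M_p): M ≅ I[1,1]^3, I[1,6], I[4,6].
μ_θ-semistable layers: μ^(1)=33/5; μ^(2)=-3; μ^(3)=-7

((0, 1, 1, 1, 1, 1); (4, 0, 0, 0, 0, 0); (0, 0, 0, 1, 1, 1))


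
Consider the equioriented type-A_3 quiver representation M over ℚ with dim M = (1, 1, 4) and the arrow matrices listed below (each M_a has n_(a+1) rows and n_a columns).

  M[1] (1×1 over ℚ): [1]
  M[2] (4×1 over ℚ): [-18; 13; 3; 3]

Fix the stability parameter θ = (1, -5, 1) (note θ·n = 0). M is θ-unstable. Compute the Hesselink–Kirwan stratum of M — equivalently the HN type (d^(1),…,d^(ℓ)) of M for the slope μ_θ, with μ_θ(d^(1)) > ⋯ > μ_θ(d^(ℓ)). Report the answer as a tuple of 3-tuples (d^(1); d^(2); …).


Barcode: M ≅ I[1,3], I[3,3]^3. HN layers by μ_θ (2 steps, strictly decreasing):
  μ^(1)=1; μ^(2)=-2

((0, 0, 4); (1, 1, 0))


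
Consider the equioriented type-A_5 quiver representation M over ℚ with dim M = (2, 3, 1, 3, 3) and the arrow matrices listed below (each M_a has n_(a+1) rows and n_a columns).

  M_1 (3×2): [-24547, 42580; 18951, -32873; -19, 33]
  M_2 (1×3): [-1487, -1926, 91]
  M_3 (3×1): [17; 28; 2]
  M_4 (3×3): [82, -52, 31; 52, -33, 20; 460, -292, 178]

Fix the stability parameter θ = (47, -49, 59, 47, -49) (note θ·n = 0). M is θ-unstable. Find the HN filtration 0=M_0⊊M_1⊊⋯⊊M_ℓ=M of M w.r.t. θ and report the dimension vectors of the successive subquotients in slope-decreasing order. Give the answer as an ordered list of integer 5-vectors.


Barcode: M ≅ I[1,2], I[1,4], I[2,2], I[4,5]^2, I[5,5]. HN layers by μ_θ (3 steps, strictly decreasing):
  μ^(1)=53; μ^(2)=-1; μ^(3)=-49

((0, 0, 1, 1, 0); (2, 2, 0, 2, 2); (0, 1, 0, 0, 1))


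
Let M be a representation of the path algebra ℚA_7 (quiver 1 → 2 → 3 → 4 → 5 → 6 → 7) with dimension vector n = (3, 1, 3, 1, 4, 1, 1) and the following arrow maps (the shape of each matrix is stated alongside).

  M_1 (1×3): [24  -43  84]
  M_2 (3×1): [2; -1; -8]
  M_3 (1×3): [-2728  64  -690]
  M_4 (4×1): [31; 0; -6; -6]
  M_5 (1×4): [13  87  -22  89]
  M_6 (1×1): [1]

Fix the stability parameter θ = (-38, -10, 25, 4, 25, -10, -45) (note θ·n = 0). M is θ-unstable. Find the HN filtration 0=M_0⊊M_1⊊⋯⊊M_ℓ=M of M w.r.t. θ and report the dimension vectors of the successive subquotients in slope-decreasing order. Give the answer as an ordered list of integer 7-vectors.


Interval decomposition of M: I[1,1]^2, I[1,3], I[3,3], I[3,7], I[5,5]^3.
HN type (ℓ=4): μ^(1)=25; μ^(2)=-1/5; μ^(3)=-10; μ^(4)=-38

((0, 0, 2, 0, 3, 0, 0); (0, 0, 1, 1, 1, 1, 1); (0, 1, 0, 0, 0, 0, 0); (3, 0, 0, 0, 0, 0, 0))


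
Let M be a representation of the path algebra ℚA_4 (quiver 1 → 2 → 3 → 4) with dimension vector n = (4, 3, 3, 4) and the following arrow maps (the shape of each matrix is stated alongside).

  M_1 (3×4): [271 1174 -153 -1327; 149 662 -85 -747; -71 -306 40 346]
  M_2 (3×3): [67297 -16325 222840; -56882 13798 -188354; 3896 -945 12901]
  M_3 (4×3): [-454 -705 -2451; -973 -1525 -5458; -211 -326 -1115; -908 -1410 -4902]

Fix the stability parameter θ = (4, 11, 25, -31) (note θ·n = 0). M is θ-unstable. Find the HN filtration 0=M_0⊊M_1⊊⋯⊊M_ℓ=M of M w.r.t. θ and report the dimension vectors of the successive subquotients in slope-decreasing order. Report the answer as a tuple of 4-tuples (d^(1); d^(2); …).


Interval decomposition of M: I[1,1], I[1,4]^3, I[4,4].
HN type (ℓ=3): μ^(1)=4; μ^(2)=9/4; μ^(3)=-31

((1, 0, 0, 0); (3, 3, 3, 3); (0, 0, 0, 1))


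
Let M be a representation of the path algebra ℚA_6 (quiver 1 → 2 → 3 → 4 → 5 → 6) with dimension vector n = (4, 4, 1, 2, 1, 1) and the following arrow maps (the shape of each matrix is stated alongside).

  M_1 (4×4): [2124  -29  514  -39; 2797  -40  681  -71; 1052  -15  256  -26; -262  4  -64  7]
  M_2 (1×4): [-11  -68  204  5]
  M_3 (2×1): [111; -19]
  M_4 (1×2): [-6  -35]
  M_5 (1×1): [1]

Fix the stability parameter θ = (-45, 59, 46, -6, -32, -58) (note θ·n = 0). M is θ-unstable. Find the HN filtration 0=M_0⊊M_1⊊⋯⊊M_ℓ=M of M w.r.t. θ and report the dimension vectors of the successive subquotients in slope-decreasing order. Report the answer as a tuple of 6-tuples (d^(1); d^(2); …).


Interval decomposition of M: I[1,1], I[1,2]^2, I[1,6], I[2,2], I[4,4].
HN type (ℓ=4): μ^(1)=59; μ^(2)=9/5; μ^(3)=-6; μ^(4)=-45

((0, 3, 0, 0, 0, 0); (0, 1, 1, 1, 1, 1); (0, 0, 0, 1, 0, 0); (4, 0, 0, 0, 0, 0))


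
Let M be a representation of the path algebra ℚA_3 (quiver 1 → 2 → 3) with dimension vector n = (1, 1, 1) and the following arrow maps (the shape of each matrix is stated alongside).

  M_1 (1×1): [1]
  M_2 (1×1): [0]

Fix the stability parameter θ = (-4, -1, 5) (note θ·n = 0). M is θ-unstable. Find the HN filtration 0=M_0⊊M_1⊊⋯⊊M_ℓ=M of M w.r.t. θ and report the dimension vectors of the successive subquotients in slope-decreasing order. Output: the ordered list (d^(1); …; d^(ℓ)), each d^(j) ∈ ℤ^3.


Interval decomposition of M: I[1,2], I[3,3].
HN type (ℓ=3): μ^(1)=5; μ^(2)=-1; μ^(3)=-4

((0, 0, 1); (0, 1, 0); (1, 0, 0))


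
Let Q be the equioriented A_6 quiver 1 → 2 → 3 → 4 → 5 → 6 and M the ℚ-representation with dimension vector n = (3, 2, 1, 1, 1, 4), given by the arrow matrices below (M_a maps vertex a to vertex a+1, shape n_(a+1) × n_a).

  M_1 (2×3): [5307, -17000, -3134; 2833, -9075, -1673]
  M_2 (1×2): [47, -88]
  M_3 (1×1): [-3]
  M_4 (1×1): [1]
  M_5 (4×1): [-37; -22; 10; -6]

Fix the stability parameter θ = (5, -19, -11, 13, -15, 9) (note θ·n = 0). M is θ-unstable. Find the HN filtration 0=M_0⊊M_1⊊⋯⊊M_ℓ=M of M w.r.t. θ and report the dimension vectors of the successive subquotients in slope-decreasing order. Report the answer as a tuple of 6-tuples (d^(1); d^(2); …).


Interval decomposition of M: I[1,1], I[1,2], I[1,6], I[6,6]^3.
HN type (ℓ=5): μ^(1)=9; μ^(2)=5; μ^(3)=-1; μ^(4)=-7; μ^(5)=-25/3

((0, 0, 0, 0, 0, 4); (1, 0, 0, 0, 0, 0); (0, 0, 0, 1, 1, 0); (1, 1, 0, 0, 0, 0); (1, 1, 1, 0, 0, 0))


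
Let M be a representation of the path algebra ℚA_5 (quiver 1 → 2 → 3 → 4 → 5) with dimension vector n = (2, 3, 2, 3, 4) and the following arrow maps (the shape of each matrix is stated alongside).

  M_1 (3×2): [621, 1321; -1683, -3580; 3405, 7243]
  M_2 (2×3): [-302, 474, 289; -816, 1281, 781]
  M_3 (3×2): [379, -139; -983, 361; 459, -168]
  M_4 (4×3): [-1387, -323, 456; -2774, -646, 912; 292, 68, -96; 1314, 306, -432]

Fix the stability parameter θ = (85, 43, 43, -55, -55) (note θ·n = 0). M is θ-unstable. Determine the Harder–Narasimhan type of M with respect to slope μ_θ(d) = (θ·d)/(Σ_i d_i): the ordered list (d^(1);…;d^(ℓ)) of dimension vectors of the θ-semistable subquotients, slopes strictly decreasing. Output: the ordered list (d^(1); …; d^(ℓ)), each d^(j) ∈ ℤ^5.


Via rank(M_{q-1}∘⋯∘M_p): M ≅ I[1,4], I[1,5], I[2,2], I[4,4], I[5,5]^3.
μ_θ-semistable layers: μ^(1)=43; μ^(2)=29; μ^(3)=61/5; μ^(4)=-55

((0, 1, 0, 0, 0); (1, 1, 1, 1, 0); (1, 1, 1, 1, 1); (0, 0, 0, 1, 3))


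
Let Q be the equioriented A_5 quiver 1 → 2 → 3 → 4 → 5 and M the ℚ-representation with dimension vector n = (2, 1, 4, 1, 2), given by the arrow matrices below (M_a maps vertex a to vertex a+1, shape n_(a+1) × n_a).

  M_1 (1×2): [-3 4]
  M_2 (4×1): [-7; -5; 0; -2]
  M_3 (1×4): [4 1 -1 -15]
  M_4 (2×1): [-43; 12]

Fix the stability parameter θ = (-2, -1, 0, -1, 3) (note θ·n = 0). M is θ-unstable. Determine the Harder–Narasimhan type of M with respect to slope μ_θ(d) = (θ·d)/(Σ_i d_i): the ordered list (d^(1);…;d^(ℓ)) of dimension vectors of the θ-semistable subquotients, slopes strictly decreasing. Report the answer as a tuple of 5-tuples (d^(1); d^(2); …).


Via rank(M_{q-1}∘⋯∘M_p): M ≅ I[1,1], I[1,5], I[3,3]^3, I[5,5].
μ_θ-semistable layers: μ^(1)=3; μ^(2)=0; μ^(3)=-1/2; μ^(4)=-1; μ^(5)=-2

((0, 0, 0, 0, 2); (0, 0, 3, 0, 0); (0, 0, 1, 1, 0); (0, 1, 0, 0, 0); (2, 0, 0, 0, 0))


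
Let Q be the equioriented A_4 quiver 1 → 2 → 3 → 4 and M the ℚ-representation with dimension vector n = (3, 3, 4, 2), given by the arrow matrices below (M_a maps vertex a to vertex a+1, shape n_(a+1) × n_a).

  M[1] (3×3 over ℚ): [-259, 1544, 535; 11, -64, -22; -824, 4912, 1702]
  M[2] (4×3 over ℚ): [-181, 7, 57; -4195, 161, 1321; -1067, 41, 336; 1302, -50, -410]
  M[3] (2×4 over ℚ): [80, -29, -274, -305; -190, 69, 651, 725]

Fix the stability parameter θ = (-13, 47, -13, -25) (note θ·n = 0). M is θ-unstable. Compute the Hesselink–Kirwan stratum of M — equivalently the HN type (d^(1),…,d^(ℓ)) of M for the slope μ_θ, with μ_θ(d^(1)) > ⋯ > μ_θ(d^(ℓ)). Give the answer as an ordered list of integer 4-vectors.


Interval decomposition of M: I[1,1], I[1,2], I[1,4], I[2,4], I[3,3]^2.
HN type (ℓ=3): μ^(1)=47; μ^(2)=3; μ^(3)=-13

((0, 1, 0, 0); (0, 2, 2, 2); (3, 0, 2, 0))


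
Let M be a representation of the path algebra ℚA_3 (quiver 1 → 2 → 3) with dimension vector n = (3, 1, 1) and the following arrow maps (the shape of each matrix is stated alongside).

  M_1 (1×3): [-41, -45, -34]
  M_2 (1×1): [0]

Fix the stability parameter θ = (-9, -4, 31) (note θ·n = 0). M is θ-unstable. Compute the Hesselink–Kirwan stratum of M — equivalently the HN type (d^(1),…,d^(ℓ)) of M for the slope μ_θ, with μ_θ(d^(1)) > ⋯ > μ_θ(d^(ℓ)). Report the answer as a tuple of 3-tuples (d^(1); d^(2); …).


Via rank(M_{q-1}∘⋯∘M_p): M ≅ I[1,1]^2, I[1,2], I[3,3].
μ_θ-semistable layers: μ^(1)=31; μ^(2)=-4; μ^(3)=-9

((0, 0, 1); (0, 1, 0); (3, 0, 0))


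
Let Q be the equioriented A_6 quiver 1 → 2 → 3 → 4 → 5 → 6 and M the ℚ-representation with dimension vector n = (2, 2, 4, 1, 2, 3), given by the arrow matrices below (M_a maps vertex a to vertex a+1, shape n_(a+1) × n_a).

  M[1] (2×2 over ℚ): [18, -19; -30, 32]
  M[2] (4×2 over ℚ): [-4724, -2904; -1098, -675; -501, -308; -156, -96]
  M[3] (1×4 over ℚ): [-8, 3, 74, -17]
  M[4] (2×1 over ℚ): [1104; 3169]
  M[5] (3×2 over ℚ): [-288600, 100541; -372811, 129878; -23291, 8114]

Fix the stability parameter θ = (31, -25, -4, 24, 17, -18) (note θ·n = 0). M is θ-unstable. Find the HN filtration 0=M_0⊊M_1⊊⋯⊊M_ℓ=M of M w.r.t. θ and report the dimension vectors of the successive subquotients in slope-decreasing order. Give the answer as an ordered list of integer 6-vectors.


Interval decomposition of M: I[1,3], I[1,6], I[3,3]^2, I[5,6], I[6,6].
HN type (ℓ=5): μ^(1)=23/3; μ^(2)=2/3; μ^(3)=-1/2; μ^(4)=-4; μ^(5)=-18

((0, 0, 0, 1, 1, 1); (2, 2, 2, 0, 0, 0); (0, 0, 0, 0, 1, 1); (0, 0, 2, 0, 0, 0); (0, 0, 0, 0, 0, 1))


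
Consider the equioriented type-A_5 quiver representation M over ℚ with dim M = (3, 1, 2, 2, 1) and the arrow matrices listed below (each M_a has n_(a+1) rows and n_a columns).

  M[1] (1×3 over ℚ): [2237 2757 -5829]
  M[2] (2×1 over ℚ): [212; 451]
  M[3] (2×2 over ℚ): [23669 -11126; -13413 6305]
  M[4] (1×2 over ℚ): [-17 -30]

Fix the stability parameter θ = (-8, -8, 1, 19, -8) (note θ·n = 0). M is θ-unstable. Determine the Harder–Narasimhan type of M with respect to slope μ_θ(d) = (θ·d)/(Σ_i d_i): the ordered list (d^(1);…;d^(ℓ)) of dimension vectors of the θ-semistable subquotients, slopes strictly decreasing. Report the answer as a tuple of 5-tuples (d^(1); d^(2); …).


Via rank(M_{q-1}∘⋯∘M_p): M ≅ I[1,1]^2, I[1,5], I[3,4].
μ_θ-semistable layers: μ^(1)=19; μ^(2)=11/2; μ^(3)=1; μ^(4)=-8

((0, 0, 0, 1, 0); (0, 0, 0, 1, 1); (0, 0, 2, 0, 0); (3, 1, 0, 0, 0))


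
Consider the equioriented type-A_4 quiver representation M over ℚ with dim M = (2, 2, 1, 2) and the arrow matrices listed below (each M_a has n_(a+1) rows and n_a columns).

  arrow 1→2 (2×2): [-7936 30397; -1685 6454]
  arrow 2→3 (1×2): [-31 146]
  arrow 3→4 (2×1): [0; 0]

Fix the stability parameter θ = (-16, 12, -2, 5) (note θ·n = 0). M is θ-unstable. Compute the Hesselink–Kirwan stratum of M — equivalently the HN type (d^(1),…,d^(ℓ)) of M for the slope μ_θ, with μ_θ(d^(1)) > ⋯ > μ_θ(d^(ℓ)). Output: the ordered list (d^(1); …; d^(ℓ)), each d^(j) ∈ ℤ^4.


Barcode: M ≅ I[1,2], I[1,3], I[4,4]^2. HN layers by μ_θ (3 steps, strictly decreasing):
  μ^(1)=12; μ^(2)=5; μ^(3)=-16

((0, 1, 0, 0); (0, 1, 1, 2); (2, 0, 0, 0))


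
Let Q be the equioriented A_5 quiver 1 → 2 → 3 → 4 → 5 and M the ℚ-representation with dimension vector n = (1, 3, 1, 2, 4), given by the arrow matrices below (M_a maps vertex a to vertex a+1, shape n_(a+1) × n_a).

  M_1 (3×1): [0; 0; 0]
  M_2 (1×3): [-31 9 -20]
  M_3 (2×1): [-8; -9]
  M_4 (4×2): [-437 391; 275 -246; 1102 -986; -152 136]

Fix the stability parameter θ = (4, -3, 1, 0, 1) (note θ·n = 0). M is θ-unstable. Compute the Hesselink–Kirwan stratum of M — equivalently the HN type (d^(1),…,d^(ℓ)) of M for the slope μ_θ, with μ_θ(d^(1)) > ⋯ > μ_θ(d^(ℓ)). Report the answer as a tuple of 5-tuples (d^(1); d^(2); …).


Barcode: M ≅ I[1,1], I[2,2]^2, I[2,5], I[4,5], I[5,5]^2. HN layers by μ_θ (5 steps, strictly decreasing):
  μ^(1)=4; μ^(2)=1; μ^(3)=1/2; μ^(4)=0; μ^(5)=-3

((1, 0, 0, 0, 0); (0, 0, 0, 0, 4); (0, 0, 1, 1, 0); (0, 0, 0, 1, 0); (0, 3, 0, 0, 0))


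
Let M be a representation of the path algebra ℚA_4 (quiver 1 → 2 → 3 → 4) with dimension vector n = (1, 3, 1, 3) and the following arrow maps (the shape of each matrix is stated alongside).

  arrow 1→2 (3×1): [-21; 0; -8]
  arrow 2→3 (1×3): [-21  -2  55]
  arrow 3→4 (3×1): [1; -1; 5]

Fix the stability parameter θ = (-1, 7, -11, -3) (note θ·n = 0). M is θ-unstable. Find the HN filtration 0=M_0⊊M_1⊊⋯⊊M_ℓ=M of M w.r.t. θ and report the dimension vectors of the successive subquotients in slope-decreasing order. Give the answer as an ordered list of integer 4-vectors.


Barcode: M ≅ I[1,4], I[2,2]^2, I[4,4]^2. HN layers by μ_θ (3 steps, strictly decreasing):
  μ^(1)=7; μ^(2)=-2; μ^(3)=-3

((0, 2, 0, 0); (1, 1, 1, 1); (0, 0, 0, 2))


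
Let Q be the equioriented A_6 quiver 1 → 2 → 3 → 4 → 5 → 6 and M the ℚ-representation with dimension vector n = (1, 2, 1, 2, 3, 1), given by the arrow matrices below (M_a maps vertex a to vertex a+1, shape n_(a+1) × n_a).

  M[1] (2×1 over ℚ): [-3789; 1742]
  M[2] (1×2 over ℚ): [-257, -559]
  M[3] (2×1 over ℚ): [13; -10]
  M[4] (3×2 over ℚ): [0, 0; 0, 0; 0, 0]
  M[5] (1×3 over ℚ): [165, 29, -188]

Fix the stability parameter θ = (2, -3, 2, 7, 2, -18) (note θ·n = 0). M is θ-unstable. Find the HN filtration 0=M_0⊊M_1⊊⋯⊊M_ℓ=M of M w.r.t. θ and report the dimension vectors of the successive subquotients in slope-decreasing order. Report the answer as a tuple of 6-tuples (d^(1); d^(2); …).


Barcode: M ≅ I[1,4], I[2,2], I[4,4], I[5,5]^2, I[5,6]. HN layers by μ_θ (5 steps, strictly decreasing):
  μ^(1)=7; μ^(2)=2; μ^(3)=-1/2; μ^(4)=-3; μ^(5)=-8

((0, 0, 0, 2, 0, 0); (0, 0, 1, 0, 2, 0); (1, 1, 0, 0, 0, 0); (0, 1, 0, 0, 0, 0); (0, 0, 0, 0, 1, 1))


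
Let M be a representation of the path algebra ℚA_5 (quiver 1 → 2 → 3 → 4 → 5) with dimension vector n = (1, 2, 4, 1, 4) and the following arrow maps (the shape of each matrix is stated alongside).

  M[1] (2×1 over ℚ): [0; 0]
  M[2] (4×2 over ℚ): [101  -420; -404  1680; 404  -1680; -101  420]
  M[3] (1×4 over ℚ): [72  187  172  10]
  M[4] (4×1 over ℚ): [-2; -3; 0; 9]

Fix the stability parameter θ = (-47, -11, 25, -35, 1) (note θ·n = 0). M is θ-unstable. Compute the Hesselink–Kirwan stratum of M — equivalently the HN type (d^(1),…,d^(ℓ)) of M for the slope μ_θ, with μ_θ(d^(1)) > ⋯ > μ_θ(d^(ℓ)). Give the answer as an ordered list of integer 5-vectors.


Barcode: M ≅ I[1,1], I[2,2], I[2,5], I[3,3]^3, I[5,5]^3. HN layers by μ_θ (5 steps, strictly decreasing):
  μ^(1)=25; μ^(2)=1; μ^(3)=-5; μ^(4)=-11; μ^(5)=-47

((0, 0, 3, 0, 0); (0, 0, 0, 0, 4); (0, 0, 1, 1, 0); (0, 2, 0, 0, 0); (1, 0, 0, 0, 0))


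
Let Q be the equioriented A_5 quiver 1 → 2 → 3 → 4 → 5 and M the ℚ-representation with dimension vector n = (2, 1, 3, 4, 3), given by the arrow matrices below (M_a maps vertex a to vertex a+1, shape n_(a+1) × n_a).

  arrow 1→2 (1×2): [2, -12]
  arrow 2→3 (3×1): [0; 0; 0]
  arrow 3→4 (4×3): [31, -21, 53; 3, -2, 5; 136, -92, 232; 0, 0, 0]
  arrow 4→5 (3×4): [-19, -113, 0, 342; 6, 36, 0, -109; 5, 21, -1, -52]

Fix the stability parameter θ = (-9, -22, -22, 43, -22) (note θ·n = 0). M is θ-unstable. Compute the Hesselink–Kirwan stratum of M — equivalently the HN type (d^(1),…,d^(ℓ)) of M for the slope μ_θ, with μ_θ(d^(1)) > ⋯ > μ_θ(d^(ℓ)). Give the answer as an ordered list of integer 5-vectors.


Interval decomposition of M: I[1,1], I[1,2], I[3,3], I[3,5]^2, I[4,4], I[4,5].
HN type (ℓ=5): μ^(1)=43; μ^(2)=21/2; μ^(3)=-9; μ^(4)=-31/2; μ^(5)=-22

((0, 0, 0, 1, 0); (0, 0, 0, 3, 3); (1, 0, 0, 0, 0); (1, 1, 0, 0, 0); (0, 0, 3, 0, 0))
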